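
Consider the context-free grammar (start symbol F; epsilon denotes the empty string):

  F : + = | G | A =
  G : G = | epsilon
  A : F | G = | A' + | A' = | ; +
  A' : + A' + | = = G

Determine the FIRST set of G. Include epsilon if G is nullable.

{ =, epsilon }

From G : G =: G nullable, take FIRST(G) ∪ {=} = { = }.
G : epsilon contributes epsilon.
Union: FIRST(G) = { =, epsilon }.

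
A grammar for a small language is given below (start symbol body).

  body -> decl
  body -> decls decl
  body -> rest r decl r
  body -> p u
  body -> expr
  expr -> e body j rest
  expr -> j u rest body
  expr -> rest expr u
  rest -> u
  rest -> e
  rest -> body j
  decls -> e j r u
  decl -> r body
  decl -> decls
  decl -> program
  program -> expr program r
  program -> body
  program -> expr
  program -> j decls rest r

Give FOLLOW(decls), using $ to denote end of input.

{ $, e, j, p, r, u }

In body -> decls decl: add FIRST(decl) = { e, j, p, r, u }.
In decl -> decls: decls is at the end, add FOLLOW(decl) = { $, e, j, p, r, u }.
In program -> j decls rest r: add FIRST(rest r) = { e, j, p, r, u }.
Union: FOLLOW(decls) = { $, e, j, p, r, u }.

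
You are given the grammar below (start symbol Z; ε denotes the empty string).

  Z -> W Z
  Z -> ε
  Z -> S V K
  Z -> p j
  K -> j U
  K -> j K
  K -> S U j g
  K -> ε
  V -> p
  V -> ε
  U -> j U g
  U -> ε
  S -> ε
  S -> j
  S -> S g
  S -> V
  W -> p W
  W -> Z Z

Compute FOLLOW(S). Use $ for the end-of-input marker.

{ $, g, j, p }

In Z -> S V K: add FIRST(V K)\{ε} = { g, j, p }.
  Since V K is nullable, also add FOLLOW(Z) = { $, g, j, p }.
In K -> S U j g: add FIRST(U j g) = { j }.
In S -> S g: add FIRST(g) = { g }.
Union: FOLLOW(S) = { $, g, j, p }.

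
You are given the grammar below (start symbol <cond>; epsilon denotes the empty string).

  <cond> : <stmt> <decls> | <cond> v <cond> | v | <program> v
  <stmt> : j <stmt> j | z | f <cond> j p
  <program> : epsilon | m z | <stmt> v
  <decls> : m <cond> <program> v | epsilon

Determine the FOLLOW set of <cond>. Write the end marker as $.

{ $, f, j, m, v, z }

<cond> is the start symbol, so $ ∈ FOLLOW(<cond>).
In <cond> : <cond> v <cond>: add FIRST(v <cond>) = { v }.
In <cond> : <cond> v <cond>: <cond> is at the end, add FOLLOW(<cond>) = { $, f, j, m, v, z }.
In <stmt> : f <cond> j p: add FIRST(j p) = { j }.
In <decls> : m <cond> <program> v: add FIRST(<program> v) = { f, j, m, v, z }.
Union: FOLLOW(<cond>) = { $, f, j, m, v, z }.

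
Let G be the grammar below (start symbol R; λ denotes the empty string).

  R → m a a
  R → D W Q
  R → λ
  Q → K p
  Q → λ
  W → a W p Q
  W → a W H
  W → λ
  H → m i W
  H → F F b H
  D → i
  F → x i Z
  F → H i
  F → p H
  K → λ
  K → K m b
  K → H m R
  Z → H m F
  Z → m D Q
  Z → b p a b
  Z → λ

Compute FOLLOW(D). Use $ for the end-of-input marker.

In R → D W Q: add FIRST(W Q)\{λ} = { a, m, p, x }.
  Since W Q is nullable, also add FOLLOW(R) = { $, m, p }.
In Z → m D Q: add FIRST(Q)\{λ} = { m, p, x }.
  Since Q is nullable, also add FOLLOW(Z) = { b, m, p, x }.
Union: FOLLOW(D) = { $, a, b, m, p, x }.

{ $, a, b, m, p, x }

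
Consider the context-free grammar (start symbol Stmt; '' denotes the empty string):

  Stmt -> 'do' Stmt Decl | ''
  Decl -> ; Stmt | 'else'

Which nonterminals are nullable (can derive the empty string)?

{ Stmt }

Directly nullable (have an ''-production): Stmt.
No other nonterminal has a production whose RHS symbols are all nullable.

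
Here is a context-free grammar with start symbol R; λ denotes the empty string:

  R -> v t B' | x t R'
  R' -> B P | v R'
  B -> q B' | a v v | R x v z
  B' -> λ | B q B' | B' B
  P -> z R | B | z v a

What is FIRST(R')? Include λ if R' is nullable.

{ a, q, v, x }

From R' -> B P: add FIRST(B) = { a, q, v, x }.
R' -> v R' contributes {v}.
Union: FIRST(R') = { a, q, v, x }.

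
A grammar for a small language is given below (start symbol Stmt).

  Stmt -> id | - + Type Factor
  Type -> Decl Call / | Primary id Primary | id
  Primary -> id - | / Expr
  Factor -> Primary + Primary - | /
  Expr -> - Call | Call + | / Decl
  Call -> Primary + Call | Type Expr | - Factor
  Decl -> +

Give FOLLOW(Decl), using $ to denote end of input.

In Type -> Decl Call /: add FIRST(Call /) = { +, -, /, id }.
In Expr -> / Decl: Decl is at the end, add FOLLOW(Expr) = { +, -, /, id }.
Union: FOLLOW(Decl) = { +, -, /, id }.

{ +, -, /, id }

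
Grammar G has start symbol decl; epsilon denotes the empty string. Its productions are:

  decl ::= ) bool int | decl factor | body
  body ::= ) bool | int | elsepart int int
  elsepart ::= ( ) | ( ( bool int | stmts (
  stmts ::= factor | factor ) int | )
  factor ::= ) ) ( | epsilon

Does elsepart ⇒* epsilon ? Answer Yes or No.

No

Nullable nonterminals: factor, stmts.
No production of elsepart has an RHS whose symbols are all nullable, so elsepart is not nullable.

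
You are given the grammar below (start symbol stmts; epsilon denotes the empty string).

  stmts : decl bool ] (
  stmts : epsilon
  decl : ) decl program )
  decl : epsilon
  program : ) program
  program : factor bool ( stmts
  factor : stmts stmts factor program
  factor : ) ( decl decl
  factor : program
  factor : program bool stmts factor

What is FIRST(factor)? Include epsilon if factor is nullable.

{ ), bool }

From factor : stmts stmts factor program: stmts, stmts nullable, take FIRST(stmts) ∪ FIRST(stmts) ∪ FIRST(factor) = { ), bool }.
factor : ) ( decl decl contributes {)}.
From factor : program: add FIRST(program) = { ), bool }.
From factor : program bool stmts factor: add FIRST(program) = { ), bool }.
Union: FIRST(factor) = { ), bool }.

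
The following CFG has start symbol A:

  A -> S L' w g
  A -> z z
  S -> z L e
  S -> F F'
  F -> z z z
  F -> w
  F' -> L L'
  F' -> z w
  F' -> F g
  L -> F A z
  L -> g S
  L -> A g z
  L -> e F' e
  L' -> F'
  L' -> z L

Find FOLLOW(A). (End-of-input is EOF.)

{ EOF, g, z }

A is the start symbol, so EOF ∈ FOLLOW(A).
In L -> F A z: add FIRST(z) = { z }.
In L -> A g z: add FIRST(g z) = { g }.
Union: FOLLOW(A) = { EOF, g, z }.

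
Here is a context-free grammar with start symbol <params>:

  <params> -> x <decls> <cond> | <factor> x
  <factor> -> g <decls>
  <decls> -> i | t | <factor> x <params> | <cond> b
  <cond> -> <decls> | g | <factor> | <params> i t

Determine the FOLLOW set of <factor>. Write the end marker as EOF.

In <params> -> <factor> x: add FIRST(x) = { x }.
In <decls> -> <factor> x <params>: add FIRST(x <params>) = { x }.
In <cond> -> <factor>: <factor> is at the end, add FOLLOW(<cond>) = { EOF, b, g, i, t, x }.
Union: FOLLOW(<factor>) = { EOF, b, g, i, t, x }.

{ EOF, b, g, i, t, x }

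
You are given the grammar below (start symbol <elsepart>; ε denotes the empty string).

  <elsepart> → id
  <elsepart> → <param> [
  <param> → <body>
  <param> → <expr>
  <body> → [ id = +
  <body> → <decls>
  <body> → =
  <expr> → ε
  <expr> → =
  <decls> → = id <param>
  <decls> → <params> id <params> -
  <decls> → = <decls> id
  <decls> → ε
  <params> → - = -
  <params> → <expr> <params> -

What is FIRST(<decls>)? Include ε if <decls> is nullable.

{ -, =, ε }

<decls> → = id <param> contributes {=}.
From <decls> → <params> id <params> -: add FIRST(<params>) = { -, = }.
<decls> → = <decls> id contributes {=}.
<decls> → ε contributes ε.
Union: FIRST(<decls>) = { -, =, ε }.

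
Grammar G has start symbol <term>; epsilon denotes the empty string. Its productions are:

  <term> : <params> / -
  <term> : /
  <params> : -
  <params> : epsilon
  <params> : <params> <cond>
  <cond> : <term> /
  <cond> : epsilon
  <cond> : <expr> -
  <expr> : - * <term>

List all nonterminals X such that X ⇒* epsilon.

Directly nullable (have an epsilon-production): <params>, <cond>.
No other nonterminal has a production whose RHS symbols are all nullable.

{ <cond>, <params> }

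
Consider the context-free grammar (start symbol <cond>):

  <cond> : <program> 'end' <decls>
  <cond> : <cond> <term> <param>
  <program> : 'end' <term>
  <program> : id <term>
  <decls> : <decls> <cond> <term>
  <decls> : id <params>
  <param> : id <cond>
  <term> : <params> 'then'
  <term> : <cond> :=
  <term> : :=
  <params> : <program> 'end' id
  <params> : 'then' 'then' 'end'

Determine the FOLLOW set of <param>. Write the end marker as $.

{ $, 'end', 'then', :=, id }

In <cond> : <cond> <term> <param>: <param> is at the end, add FOLLOW(<cond>) = { $, 'end', 'then', :=, id }.
Union: FOLLOW(<param>) = { $, 'end', 'then', :=, id }.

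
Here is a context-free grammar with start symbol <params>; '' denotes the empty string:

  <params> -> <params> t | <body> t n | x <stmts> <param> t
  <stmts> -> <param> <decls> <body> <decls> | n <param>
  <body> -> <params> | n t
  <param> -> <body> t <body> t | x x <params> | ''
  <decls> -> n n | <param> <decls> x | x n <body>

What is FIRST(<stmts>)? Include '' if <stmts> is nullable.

{ n, x }

From <stmts> -> <param> <decls> <body> <decls>: <param> nullable, take FIRST(<param>) ∪ FIRST(<decls>) = { n, x }.
<stmts> -> n <param> contributes {n}.
Union: FIRST(<stmts>) = { n, x }.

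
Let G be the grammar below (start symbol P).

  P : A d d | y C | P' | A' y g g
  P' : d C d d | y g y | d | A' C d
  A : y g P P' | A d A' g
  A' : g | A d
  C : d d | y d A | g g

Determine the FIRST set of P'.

{ d, g, y }

P' : d C d d contributes {d}.
P' : y g y contributes {y}.
P' : d contributes {d}.
From P' : A' C d: add FIRST(A') = { g, y }.
Union: FIRST(P') = { d, g, y }.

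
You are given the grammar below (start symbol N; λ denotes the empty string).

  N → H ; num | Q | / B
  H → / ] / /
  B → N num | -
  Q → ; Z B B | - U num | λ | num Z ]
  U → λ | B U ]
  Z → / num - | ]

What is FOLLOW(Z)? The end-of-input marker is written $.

In Q → ; Z B B: add FIRST(B B) = { -, /, ;, num }.
In Q → num Z ]: add FIRST(]) = { ] }.
Union: FOLLOW(Z) = { -, /, ;, ], num }.

{ -, /, ;, ], num }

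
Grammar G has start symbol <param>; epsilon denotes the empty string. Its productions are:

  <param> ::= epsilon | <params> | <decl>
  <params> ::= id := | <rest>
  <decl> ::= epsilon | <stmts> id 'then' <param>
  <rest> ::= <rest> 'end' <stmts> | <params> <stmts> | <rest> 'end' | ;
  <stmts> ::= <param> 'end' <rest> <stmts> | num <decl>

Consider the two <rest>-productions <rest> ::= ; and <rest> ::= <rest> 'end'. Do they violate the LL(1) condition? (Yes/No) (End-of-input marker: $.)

Yes

FIRST(;) = { ; } and FIRST(<rest> 'end') = { ;, id }.
Both contain ;, so the two alternatives are not disjoint — LL(1) conflict.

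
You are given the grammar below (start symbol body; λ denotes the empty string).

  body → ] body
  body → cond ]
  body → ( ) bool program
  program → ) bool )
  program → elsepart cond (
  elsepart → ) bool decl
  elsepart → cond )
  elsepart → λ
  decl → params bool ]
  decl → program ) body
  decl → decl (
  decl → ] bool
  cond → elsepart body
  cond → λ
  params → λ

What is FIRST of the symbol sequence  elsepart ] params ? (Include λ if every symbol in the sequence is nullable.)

{ (, ), ] }

Add FIRST(elsepart)\{λ} = { (, ), ] }; elsepart is nullable, continue.
] is a terminal; add {]} and stop.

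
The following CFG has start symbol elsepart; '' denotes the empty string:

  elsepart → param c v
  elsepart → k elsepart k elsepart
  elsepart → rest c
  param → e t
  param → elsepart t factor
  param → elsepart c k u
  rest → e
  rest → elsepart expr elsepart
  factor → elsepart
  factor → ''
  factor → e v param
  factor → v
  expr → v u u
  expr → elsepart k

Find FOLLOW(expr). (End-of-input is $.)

{ e, k }

In rest → elsepart expr elsepart: add FIRST(elsepart) = { e, k }.
Union: FOLLOW(expr) = { e, k }.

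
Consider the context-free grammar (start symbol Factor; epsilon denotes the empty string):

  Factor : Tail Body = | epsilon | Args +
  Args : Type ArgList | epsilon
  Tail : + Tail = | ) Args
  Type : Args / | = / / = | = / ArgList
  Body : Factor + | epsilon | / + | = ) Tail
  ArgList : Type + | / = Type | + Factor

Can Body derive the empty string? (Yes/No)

Body has an epsilon-production, so Body ⇒ epsilon.

Yes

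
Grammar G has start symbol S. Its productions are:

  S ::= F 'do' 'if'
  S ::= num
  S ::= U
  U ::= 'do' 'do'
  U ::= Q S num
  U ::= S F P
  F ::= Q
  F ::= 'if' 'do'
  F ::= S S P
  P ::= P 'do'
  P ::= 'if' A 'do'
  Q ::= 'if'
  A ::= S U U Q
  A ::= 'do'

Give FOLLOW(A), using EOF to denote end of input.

{ 'do' }

In P ::= 'if' A 'do': add FIRST('do') = { 'do' }.
Union: FOLLOW(A) = { 'do' }.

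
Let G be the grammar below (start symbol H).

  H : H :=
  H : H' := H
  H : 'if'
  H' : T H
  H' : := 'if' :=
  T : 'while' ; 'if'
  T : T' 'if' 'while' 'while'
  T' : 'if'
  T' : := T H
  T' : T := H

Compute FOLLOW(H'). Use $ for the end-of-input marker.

{ := }

In H : H' := H: add FIRST(:= H) = { := }.
Union: FOLLOW(H') = { := }.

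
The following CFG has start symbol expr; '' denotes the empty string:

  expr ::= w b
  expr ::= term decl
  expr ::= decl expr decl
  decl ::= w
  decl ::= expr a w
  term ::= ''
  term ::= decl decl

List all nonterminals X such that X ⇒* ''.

Directly nullable (have an ''-production): term.
No other nonterminal has a production whose RHS symbols are all nullable.

{ term }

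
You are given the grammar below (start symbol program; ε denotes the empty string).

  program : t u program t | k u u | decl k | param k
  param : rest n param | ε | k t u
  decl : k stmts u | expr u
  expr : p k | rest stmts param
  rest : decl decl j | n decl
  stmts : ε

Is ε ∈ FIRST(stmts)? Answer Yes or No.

stmts has an ε-production, so stmts ⇒ ε.

Yes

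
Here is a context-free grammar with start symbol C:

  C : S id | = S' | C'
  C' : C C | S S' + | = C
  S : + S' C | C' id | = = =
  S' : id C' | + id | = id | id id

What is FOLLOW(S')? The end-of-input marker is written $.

{ $, +, =, id }

In C : = S': S' is at the end, add FOLLOW(C) = { $, +, =, id }.
In C' : S S' +: add FIRST(+) = { + }.
In S : + S' C: add FIRST(C) = { +, = }.
Union: FOLLOW(S') = { $, +, =, id }.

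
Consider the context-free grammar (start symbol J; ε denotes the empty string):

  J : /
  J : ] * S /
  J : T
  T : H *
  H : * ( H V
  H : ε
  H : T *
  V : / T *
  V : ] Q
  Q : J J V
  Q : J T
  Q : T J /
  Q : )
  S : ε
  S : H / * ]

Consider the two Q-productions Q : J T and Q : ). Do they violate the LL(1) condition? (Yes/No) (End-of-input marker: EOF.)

No

FIRST(J T) = { *, /, ] } and FIRST()) = { ) }.
The FIRST sets are disjoint and neither alternative is nullable — no conflict.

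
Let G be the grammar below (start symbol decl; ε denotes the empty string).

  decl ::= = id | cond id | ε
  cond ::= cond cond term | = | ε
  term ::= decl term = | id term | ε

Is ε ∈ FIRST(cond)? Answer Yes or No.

Yes

cond has an ε-production, so cond ⇒ ε.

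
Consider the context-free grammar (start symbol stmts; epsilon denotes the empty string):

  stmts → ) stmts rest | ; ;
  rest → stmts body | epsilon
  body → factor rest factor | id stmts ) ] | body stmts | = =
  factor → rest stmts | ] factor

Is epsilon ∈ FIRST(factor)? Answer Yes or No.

Nullable nonterminals: rest.
No production of factor has an RHS whose symbols are all nullable, so factor is not nullable.

No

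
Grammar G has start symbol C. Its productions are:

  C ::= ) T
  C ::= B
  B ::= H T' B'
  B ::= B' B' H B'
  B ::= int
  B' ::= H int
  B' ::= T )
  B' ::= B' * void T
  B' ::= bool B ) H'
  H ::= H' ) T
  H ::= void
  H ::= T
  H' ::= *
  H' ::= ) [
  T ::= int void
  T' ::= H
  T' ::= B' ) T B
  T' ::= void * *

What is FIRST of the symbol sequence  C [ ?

Add FIRST(C) = { ), *, bool, int, void }; C is not nullable, stop.

{ ), *, bool, int, void }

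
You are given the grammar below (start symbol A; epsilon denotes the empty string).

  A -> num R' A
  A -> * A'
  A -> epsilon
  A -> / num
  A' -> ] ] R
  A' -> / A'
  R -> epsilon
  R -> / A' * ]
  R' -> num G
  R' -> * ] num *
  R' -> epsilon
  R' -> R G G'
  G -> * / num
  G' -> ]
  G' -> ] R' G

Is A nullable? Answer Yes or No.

A has an epsilon-production, so A ⇒ epsilon.

Yes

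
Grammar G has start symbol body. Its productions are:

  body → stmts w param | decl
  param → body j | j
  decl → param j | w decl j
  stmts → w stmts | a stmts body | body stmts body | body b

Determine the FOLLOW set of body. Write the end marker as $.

{ $, a, b, j, w }

body is the start symbol, so $ ∈ FOLLOW(body).
In param → body j: add FIRST(j) = { j }.
In stmts → a stmts body: body is at the end, add FOLLOW(stmts) = { a, j, w }.
In stmts → body stmts body: add FIRST(stmts body) = { a, j, w }.
In stmts → body stmts body: body is at the end, add FOLLOW(stmts) = { a, j, w }.
In stmts → body b: add FIRST(b) = { b }.
Union: FOLLOW(body) = { $, a, b, j, w }.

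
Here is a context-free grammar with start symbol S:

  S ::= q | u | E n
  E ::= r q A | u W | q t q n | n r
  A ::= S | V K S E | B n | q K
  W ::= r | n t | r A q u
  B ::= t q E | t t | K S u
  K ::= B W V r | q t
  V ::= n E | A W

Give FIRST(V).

V ::= n E contributes {n}.
From V ::= A W: add FIRST(A) = { n, q, r, t, u }.
Union: FIRST(V) = { n, q, r, t, u }.

{ n, q, r, t, u }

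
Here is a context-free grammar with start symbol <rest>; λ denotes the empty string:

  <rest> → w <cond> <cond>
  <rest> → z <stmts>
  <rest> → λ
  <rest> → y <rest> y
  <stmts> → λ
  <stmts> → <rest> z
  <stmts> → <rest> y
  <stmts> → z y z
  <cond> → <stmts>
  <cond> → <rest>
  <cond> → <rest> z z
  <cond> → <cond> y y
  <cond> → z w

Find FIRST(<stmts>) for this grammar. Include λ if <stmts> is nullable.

<stmts> → λ contributes λ.
From <stmts> → <rest> z: <rest> nullable, take FIRST(<rest>) ∪ {z} = { w, y, z }.
From <stmts> → <rest> y: <rest> nullable, take FIRST(<rest>) ∪ {y} = { w, y, z }.
<stmts> → z y z contributes {z}.
Union: FIRST(<stmts>) = { w, y, z, λ }.

{ w, y, z, λ }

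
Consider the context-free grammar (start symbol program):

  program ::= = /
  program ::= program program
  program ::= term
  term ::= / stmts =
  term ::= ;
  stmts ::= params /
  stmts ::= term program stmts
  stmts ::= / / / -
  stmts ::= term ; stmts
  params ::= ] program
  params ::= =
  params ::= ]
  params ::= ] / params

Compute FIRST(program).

program ::= = / contributes {=}.
From program ::= program program: add FIRST(program) = { /, ;, = }.
From program ::= term: add FIRST(term) = { /, ; }.
Union: FIRST(program) = { /, ;, = }.

{ /, ;, = }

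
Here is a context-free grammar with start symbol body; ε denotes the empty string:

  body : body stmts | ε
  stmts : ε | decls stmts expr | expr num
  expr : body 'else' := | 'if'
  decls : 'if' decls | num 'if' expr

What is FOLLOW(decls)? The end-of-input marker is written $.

In stmts : decls stmts expr: add FIRST(stmts expr) = { 'else', 'if', num }.
In decls : 'if' decls: decls is at the end, add FOLLOW(decls) = { 'else', 'if', num }.
Union: FOLLOW(decls) = { 'else', 'if', num }.

{ 'else', 'if', num }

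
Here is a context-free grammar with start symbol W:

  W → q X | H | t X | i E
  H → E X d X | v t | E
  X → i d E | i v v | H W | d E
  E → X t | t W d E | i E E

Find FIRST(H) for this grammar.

{ d, i, t, v }

From H → E X d X: add FIRST(E) = { d, i, t, v }.
H → v t contributes {v}.
From H → E: add FIRST(E) = { d, i, t, v }.
Union: FIRST(H) = { d, i, t, v }.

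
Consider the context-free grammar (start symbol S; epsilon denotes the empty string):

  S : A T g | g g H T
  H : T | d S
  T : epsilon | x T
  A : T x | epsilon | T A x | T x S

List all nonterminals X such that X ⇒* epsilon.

Directly nullable (have an epsilon-production): T, A.
H : T with every symbol nullable, so H is nullable.
No other nonterminal has a production whose RHS symbols are all nullable.

{ A, H, T }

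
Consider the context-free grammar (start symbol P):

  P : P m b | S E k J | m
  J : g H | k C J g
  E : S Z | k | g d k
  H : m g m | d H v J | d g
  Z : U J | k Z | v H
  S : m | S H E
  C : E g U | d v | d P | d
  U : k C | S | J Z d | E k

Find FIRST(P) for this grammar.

{ m }

From P : P m b: add FIRST(P) = { m }.
From P : S E k J: add FIRST(S) = { m }.
P : m contributes {m}.
Union: FIRST(P) = { m }.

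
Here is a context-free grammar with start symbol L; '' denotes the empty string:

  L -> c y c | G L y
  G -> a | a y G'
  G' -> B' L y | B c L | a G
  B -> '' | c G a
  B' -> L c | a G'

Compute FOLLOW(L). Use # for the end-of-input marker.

{ #, a, c, y }

L is the start symbol, so # ∈ FOLLOW(L).
In L -> G L y: add FIRST(y) = { y }.
In G' -> B' L y: add FIRST(y) = { y }.
In G' -> B c L: L is at the end, add FOLLOW(G') = { a, c }.
In B' -> L c: add FIRST(c) = { c }.
Union: FOLLOW(L) = { #, a, c, y }.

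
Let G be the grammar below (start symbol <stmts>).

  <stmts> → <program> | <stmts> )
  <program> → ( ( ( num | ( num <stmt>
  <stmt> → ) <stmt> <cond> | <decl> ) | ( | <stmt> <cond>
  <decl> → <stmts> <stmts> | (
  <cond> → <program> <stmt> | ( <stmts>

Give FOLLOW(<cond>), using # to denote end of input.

{ #, (, ) }

In <stmt> → ) <stmt> <cond>: <cond> is at the end, add FOLLOW(<stmt>) = { #, (, ) }.
In <stmt> → <stmt> <cond>: <cond> is at the end, add FOLLOW(<stmt>) = { #, (, ) }.
Union: FOLLOW(<cond>) = { #, (, ) }.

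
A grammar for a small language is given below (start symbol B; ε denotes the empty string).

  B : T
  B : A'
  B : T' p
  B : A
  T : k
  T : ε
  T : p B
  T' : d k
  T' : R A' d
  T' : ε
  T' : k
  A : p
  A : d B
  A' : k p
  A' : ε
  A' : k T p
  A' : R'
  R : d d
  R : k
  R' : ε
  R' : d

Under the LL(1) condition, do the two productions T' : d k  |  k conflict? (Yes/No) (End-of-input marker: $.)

No

FIRST(d k) = { d } and FIRST(k) = { k }.
The FIRST sets are disjoint and neither alternative is nullable — no conflict.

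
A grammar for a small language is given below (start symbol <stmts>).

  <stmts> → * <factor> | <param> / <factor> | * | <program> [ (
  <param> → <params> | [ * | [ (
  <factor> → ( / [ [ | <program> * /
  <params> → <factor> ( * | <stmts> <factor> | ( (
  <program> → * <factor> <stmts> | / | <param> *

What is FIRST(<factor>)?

{ (, *, /, [ }

<factor> → ( / [ [ contributes {(}.
From <factor> → <program> * /: add FIRST(<program>) = { (, *, /, [ }.
Union: FIRST(<factor>) = { (, *, /, [ }.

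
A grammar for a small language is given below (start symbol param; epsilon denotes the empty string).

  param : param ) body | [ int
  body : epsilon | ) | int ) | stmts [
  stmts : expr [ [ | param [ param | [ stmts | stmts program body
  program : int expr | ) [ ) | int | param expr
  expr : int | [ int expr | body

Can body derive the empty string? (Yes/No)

body has an epsilon-production, so body ⇒ epsilon.

Yes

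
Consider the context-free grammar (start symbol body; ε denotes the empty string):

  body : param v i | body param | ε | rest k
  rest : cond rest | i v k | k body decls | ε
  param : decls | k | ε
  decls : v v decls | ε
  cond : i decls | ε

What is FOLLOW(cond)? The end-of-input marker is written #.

In rest : cond rest: add FIRST(rest)\{ε} = { i, k }.
  Since rest is nullable, also add FOLLOW(rest) = { k }.
Union: FOLLOW(cond) = { i, k }.

{ i, k }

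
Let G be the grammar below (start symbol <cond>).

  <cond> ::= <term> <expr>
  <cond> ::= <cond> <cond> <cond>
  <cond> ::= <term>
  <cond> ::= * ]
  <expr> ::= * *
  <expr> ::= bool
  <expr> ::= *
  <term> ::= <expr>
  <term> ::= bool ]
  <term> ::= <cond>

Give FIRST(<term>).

{ *, bool }

From <term> ::= <expr>: add FIRST(<expr>) = { *, bool }.
<term> ::= bool ] contributes {bool}.
From <term> ::= <cond>: add FIRST(<cond>) = { *, bool }.
Union: FIRST(<term>) = { *, bool }.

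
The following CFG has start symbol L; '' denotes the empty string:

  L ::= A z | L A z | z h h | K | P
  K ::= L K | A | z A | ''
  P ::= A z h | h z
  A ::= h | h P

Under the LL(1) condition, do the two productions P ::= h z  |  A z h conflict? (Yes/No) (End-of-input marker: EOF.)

FIRST(h z) = { h } and FIRST(A z h) = { h }.
Both contain h, so the two alternatives are not disjoint — LL(1) conflict.

Yes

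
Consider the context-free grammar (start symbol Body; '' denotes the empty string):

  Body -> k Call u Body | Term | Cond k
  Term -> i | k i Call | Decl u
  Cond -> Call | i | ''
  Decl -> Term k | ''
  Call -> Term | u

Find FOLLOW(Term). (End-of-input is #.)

In Body -> Term: Term is at the end, add FOLLOW(Body) = { # }.
In Decl -> Term k: add FIRST(k) = { k }.
In Call -> Term: Term is at the end, add FOLLOW(Call) = { #, k, u }.
Union: FOLLOW(Term) = { #, k, u }.

{ #, k, u }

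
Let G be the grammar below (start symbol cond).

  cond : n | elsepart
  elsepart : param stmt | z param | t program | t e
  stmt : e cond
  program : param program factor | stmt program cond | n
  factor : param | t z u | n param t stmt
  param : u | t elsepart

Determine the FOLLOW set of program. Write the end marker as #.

{ #, e, n, t, u, z }

In elsepart : t program: program is at the end, add FOLLOW(elsepart) = { #, e, n, t, u, z }.
In program : param program factor: add FIRST(factor) = { n, t, u }.
In program : stmt program cond: add FIRST(cond) = { n, t, u, z }.
Union: FOLLOW(program) = { #, e, n, t, u, z }.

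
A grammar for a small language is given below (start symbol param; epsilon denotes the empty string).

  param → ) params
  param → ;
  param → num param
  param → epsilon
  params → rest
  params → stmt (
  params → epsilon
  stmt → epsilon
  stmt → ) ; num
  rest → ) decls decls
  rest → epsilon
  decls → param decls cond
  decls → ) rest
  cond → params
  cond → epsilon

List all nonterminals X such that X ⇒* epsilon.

Directly nullable (have an epsilon-production): param, params, stmt, rest, cond.
No other nonterminal has a production whose RHS symbols are all nullable.

{ cond, param, params, rest, stmt }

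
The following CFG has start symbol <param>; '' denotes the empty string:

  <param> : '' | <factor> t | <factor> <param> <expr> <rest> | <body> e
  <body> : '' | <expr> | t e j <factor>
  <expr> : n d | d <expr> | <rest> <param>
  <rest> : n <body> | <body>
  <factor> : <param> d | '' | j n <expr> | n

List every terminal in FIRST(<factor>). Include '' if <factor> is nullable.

From <factor> : <param> d: <param> nullable, take FIRST(<param>) ∪ {d} = { d, e, j, n, t }.
<factor> : '' contributes ''.
<factor> : j n <expr> contributes {j}.
<factor> : n contributes {n}.
Union: FIRST(<factor>) = { d, e, j, n, t, '' }.

{ d, e, j, n, t, '' }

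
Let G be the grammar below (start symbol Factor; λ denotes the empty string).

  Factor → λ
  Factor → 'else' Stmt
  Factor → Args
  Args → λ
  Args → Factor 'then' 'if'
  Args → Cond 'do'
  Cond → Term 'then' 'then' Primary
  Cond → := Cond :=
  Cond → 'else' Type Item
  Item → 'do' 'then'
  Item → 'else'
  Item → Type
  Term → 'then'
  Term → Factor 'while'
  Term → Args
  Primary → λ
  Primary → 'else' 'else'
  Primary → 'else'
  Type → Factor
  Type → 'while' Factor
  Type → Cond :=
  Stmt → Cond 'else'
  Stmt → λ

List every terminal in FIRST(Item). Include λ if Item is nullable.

{ 'do', 'else', 'then', 'while', :=, λ }

Item → 'do' 'then' contributes {'do'}.
Item → 'else' contributes {'else'}.
From Item → Type: add FIRST(Type) = { 'else', 'then', 'while', :=, λ } (including λ since Type is nullable).
Union: FIRST(Item) = { 'do', 'else', 'then', 'while', :=, λ }.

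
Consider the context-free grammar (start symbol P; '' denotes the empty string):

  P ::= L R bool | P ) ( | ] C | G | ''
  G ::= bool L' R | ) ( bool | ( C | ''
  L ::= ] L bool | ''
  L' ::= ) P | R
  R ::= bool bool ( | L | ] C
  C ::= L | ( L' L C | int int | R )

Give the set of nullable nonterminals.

Directly nullable (have an ''-production): P, G, L.
L' ::= R with every symbol nullable, so L' is nullable.
R ::= L with every symbol nullable, so R is nullable.
C ::= L with every symbol nullable, so C is nullable.

{ C, G, L, L', P, R }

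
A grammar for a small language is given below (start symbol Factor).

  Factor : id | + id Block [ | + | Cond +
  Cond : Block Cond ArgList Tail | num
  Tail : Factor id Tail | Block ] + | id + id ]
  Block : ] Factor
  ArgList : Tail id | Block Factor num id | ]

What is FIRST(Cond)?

From Cond : Block Cond ArgList Tail: add FIRST(Block) = { ] }.
Cond : num contributes {num}.
Union: FIRST(Cond) = { ], num }.

{ ], num }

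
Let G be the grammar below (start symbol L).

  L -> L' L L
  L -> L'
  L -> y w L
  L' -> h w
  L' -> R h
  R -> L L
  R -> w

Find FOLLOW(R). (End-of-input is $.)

In L' -> R h: add FIRST(h) = { h }.
Union: FOLLOW(R) = { h }.

{ h }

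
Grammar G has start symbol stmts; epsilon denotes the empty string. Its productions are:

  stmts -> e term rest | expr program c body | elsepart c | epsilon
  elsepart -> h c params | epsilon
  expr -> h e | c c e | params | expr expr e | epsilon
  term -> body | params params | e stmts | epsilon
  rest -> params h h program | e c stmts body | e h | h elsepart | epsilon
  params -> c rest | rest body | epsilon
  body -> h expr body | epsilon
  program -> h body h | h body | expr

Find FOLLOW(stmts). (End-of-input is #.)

stmts is the start symbol, so # ∈ FOLLOW(stmts).
In term -> e stmts: stmts is at the end, add FOLLOW(term) = { #, c, e, h }.
In rest -> e c stmts body: add FIRST(body)\{epsilon} = { h }.
  Since body is nullable, also add FOLLOW(rest) = { #, c, e, h }.
Union: FOLLOW(stmts) = { #, c, e, h }.

{ #, c, e, h }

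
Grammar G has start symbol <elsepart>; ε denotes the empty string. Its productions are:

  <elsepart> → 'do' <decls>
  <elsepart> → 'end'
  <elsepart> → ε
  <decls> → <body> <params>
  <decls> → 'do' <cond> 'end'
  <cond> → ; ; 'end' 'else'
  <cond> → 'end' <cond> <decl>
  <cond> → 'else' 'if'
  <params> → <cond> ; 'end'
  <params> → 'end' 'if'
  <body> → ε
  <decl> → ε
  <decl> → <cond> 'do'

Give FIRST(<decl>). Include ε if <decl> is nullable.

<decl> → ε contributes ε.
From <decl> → <cond> 'do': add FIRST(<cond>) = { 'else', 'end', ; }.
Union: FIRST(<decl>) = { 'else', 'end', ;, ε }.

{ 'else', 'end', ;, ε }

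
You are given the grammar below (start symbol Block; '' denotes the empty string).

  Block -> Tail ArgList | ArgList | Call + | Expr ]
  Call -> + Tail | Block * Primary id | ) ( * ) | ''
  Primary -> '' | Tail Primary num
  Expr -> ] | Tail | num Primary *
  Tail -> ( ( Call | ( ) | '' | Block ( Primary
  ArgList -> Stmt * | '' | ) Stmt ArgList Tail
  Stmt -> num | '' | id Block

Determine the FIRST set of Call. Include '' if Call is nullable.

{ (, ), *, +, ], id, num, '' }

Call -> + Tail contributes {+}.
From Call -> Block * Primary id: Block nullable, take FIRST(Block) ∪ {*} = { (, ), *, +, ], id, num }.
Call -> ) ( * ) contributes {)}.
Call -> '' contributes ''.
Union: FIRST(Call) = { (, ), *, +, ], id, num, '' }.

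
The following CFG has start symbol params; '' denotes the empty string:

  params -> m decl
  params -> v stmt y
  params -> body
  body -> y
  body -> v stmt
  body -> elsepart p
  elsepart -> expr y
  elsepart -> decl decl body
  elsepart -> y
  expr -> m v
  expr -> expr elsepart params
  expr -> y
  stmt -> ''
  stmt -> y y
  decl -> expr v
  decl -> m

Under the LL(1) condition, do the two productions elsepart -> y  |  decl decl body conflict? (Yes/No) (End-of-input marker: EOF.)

Yes

FIRST(y) = { y } and FIRST(decl decl body) = { m, y }.
Both contain y, so the two alternatives are not disjoint — LL(1) conflict.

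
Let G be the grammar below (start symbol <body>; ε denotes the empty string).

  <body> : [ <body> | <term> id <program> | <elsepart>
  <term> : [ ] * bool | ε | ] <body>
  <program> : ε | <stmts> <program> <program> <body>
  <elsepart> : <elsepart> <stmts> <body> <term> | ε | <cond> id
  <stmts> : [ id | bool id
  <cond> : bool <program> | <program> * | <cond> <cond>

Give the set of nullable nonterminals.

{ <body>, <elsepart>, <program>, <term> }

Directly nullable (have an ε-production): <term>, <program>, <elsepart>.
<body> : <elsepart> with every symbol nullable, so <body> is nullable.
No other nonterminal has a production whose RHS symbols are all nullable.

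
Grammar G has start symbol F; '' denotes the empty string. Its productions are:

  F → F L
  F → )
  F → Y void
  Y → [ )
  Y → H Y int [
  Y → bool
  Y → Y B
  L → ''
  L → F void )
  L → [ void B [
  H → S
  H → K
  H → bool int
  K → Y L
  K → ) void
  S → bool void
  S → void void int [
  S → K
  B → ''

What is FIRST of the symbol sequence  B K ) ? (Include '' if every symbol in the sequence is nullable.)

{ ), [, bool, void }

Add FIRST(B)\{''} = {  }; B is nullable, continue.
Add FIRST(K) = { ), [, bool, void }; K is not nullable, stop.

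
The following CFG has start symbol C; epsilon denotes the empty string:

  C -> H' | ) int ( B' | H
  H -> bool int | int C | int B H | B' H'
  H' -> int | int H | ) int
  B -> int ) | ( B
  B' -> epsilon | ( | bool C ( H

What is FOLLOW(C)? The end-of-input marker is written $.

C is the start symbol, so $ ∈ FOLLOW(C).
In H -> int C: C is at the end, add FOLLOW(H) = { $, (, ), int }.
In B' -> bool C ( H: add FIRST(( H) = { ( }.
Union: FOLLOW(C) = { $, (, ), int }.

{ $, (, ), int }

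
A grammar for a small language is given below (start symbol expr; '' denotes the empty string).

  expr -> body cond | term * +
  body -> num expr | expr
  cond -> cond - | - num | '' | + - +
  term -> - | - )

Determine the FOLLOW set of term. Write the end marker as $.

In expr -> term * +: add FIRST(* +) = { * }.
Union: FOLLOW(term) = { * }.

{ * }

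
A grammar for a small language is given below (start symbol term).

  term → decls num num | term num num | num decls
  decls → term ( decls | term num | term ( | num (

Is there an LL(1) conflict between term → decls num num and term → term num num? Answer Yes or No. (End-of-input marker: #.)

FIRST(decls num num) = { num } and FIRST(term num num) = { num }.
Both contain num, so the two alternatives are not disjoint — LL(1) conflict.

Yes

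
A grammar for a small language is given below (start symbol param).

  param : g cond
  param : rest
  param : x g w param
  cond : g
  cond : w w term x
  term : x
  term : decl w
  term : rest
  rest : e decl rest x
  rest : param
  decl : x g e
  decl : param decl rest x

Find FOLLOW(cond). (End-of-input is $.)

{ $, e, g, x }

In param : g cond: cond is at the end, add FOLLOW(param) = { $, e, g, x }.
Union: FOLLOW(cond) = { $, e, g, x }.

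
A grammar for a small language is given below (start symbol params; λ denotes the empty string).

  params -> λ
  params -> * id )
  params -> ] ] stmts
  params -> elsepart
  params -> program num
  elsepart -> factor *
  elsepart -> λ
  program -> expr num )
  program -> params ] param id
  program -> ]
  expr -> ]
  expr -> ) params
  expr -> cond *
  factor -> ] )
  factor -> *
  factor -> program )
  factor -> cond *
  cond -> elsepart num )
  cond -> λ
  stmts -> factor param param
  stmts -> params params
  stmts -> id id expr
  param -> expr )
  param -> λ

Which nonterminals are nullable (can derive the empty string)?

{ cond, elsepart, param, params, stmts }

Directly nullable (have an λ-production): params, elsepart, cond, param.
stmts -> params params with every symbol nullable, so stmts is nullable.
No other nonterminal has a production whose RHS symbols are all nullable.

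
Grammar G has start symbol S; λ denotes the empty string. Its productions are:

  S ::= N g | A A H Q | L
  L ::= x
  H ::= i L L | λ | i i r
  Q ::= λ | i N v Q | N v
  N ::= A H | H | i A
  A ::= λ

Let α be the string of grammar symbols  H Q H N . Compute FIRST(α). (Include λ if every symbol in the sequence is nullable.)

{ i, v, λ }

Add FIRST(H)\{λ} = { i }; H is nullable, continue.
Add FIRST(Q)\{λ} = { i, v }; Q is nullable, continue.
Add FIRST(H)\{λ} = { i }; H is nullable, continue.
Add FIRST(N)\{λ} = { i }; N is nullable, continue.
Every symbol is nullable, so include λ.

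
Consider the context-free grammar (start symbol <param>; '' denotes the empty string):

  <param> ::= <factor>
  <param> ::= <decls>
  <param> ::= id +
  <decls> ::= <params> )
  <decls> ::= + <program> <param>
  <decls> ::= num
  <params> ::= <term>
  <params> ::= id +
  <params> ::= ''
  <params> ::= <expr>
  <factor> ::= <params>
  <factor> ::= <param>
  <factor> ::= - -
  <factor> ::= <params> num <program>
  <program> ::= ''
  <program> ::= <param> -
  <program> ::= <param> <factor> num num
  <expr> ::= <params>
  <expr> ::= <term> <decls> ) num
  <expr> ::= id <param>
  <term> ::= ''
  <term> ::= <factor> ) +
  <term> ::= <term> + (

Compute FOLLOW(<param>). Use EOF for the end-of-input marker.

<param> is the start symbol, so EOF ∈ FOLLOW(<param>).
In <decls> ::= + <program> <param>: <param> is at the end, add FOLLOW(<decls>) = { EOF, ), +, -, id, num }.
In <factor> ::= <param>: <param> is at the end, add FOLLOW(<factor>) = { EOF, ), +, -, id, num }.
In <program> ::= <param> -: add FIRST(-) = { - }.
In <program> ::= <param> <factor> num num: add FIRST(<factor> num num) = { ), +, -, id, num }.
In <expr> ::= id <param>: <param> is at the end, add FOLLOW(<expr>) = { EOF, ), +, -, id, num }.
Union: FOLLOW(<param>) = { EOF, ), +, -, id, num }.

{ EOF, ), +, -, id, num }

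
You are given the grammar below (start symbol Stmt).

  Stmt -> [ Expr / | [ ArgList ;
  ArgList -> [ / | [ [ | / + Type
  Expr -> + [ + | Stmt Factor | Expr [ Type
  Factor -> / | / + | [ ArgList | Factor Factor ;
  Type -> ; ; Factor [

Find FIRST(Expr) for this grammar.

{ +, [ }

Expr -> + [ + contributes {+}.
From Expr -> Stmt Factor: add FIRST(Stmt) = { [ }.
From Expr -> Expr [ Type: add FIRST(Expr) = { +, [ }.
Union: FIRST(Expr) = { +, [ }.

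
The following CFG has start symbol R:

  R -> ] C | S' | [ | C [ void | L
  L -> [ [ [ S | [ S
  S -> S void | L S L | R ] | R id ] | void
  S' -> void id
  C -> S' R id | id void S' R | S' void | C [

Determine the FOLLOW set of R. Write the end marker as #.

R is the start symbol, so # ∈ FOLLOW(R).
In S -> R ]: add FIRST(]) = { ] }.
In S -> R id ]: add FIRST(id ]) = { id }.
In C -> S' R id: add FIRST(id) = { id }.
In C -> id void S' R: R is at the end, add FOLLOW(C) = { #, [, ], id }.
Union: FOLLOW(R) = { #, [, ], id }.

{ #, [, ], id }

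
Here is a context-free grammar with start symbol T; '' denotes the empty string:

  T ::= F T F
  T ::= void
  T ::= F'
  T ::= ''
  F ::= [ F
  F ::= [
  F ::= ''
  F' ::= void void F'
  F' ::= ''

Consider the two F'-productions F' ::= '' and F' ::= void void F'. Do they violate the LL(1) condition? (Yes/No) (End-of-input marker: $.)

No

FIRST('') = { '' } and FIRST(void void F') = { void }.
The first is nullable but FOLLOW(F') = { $, [ } is disjoint from FIRST of the second.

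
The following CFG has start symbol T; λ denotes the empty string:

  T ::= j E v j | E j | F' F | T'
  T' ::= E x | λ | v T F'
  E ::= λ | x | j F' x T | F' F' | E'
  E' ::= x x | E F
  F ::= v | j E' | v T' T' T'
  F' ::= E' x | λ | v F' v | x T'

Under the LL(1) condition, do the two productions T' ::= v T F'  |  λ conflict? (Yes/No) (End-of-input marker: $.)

FIRST(v T F') = { v } and FIRST(λ) = { λ }.
The second alternative is nullable and FOLLOW(T') = { $, j, v, x } shares v with FIRST of the first — conflict.

Yes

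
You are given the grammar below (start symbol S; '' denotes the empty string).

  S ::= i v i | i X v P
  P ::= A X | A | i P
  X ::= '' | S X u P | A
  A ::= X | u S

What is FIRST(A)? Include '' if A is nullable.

{ i, u, '' }

From A ::= X: add FIRST(X) = { i, u, '' } (including '' since X is nullable).
A ::= u S contributes {u}.
Union: FIRST(A) = { i, u, '' }.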